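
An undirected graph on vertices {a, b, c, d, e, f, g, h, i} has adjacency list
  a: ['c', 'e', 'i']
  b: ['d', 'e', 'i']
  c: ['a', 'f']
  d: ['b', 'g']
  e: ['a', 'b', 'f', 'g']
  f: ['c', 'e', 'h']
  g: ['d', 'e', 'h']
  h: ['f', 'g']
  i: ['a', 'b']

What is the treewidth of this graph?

3

A width-3 tree decomposition is:
Bags: B1 = {a, c, f, i}  B2 = {a, e, f, i}  B3 = {b, e, f, i}  B4 = {b, e, f, h}  B5 = {b, e, g, h}  B6 = {b, d, g, h}
Tree: B1–B2, B2–B3, B3–B4, B4–B5, B5–B6
Every bag has size at most 4, so the width is 4 − 1 = 3 and tw(G) ≤ 3. For the lower bound: the 4 vertex sets {a,c,i}, {f}, {e}, {b,d,g,h} are disjoint, each induces a connected subgraph, and every pair is joined by at least one edge of G. Contracting each set to a single vertex therefore yields K_{4} as a minor, and since treewidth is minor-monotone, tw(G) ≥ tw(K_{4}) = 3. Hence tw(G) = 3 exactly.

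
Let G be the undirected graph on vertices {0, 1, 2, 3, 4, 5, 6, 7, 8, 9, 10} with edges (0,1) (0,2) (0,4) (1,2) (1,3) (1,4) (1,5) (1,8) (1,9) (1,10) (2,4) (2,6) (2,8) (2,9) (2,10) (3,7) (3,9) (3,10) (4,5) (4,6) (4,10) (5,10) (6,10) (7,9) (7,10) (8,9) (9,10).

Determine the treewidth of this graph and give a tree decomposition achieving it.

Treewidth 3.
Bags: B1 = {0, 1, 2, 4}  B2 = {1, 2, 4, 10}  B3 = {1, 2, 9, 10}  B4 = {1, 4, 5, 10}  B5 = {1, 3, 9, 10}  B6 = {2, 4, 6, 10}  B7 = {3, 7, 9, 10}  B8 = {1, 2, 8, 9}
Tree: B1–B2, B2–B3, B2–B4, B3–B5, B2–B6, B5–B7, B3–B8

The largest bag has 4 vertices, giving width 3; this decomposition certifies tw(G) ≤ 3. Conversely, {1, 2, 8, 9} is a clique of size 4, and the vertices of any clique must share a bag in every tree decomposition; so some bag has ≥ 4 vertices and tw(G) ≥ 3. Therefore the treewidth is 3.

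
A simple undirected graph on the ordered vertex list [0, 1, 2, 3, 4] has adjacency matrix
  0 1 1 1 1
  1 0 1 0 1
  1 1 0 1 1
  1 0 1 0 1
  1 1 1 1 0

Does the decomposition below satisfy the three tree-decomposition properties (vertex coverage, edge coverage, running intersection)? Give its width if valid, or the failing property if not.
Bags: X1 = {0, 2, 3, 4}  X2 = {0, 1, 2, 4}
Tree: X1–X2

Vertex coverage: the bags together contain {0, 1, 2, 3, 4}, the full vertex set. Edge coverage: each edge of G has both endpoints in at least one bag. Running intersection: for every vertex, the bags containing it form a connected subtree. All three properties hold, so this is a valid tree decomposition of width max|bag| − 1 = 3, and hence tw(G) ≤ 3.

Yes; width 3.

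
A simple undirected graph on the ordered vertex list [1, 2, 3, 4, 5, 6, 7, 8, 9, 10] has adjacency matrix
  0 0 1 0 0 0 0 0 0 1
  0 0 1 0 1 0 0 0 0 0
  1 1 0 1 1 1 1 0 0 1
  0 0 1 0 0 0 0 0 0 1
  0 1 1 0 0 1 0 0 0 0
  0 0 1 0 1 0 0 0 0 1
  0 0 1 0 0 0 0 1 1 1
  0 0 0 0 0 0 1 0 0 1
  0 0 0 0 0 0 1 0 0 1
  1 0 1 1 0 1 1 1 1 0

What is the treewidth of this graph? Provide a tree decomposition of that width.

Treewidth 2.
Bags: B1 = {3, 7, 10}  B2 = {7, 9, 10}  B3 = {3, 6, 10}  B4 = {3, 5, 6}  B5 = {1, 3, 10}  B6 = {2, 3, 5}  B7 = {3, 4, 10}  B8 = {7, 8, 10}
Tree: B1–B2, B1–B3, B3–B4, B1–B5, B4–B6, B5–B7, B1–B8

Every bag has size at most 3, so the width is 3 − 1 = 2 and tw(G) ≤ 2. Conversely, {7, 8, 10} is a clique of size 3, and the vertices of any clique must share a bag in every tree decomposition; so some bag has ≥ 3 vertices and tw(G) ≥ 2. Combining the bounds, tw(G) = 2.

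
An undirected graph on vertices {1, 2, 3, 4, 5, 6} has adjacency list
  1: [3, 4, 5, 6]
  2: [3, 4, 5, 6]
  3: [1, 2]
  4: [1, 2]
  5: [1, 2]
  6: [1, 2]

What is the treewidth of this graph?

2

A width-2 tree decomposition is:
Bags: B1 = {1, 2, 6}  B2 = {1, 2, 4}  B3 = {1, 2, 3}  B4 = {1, 2, 5}
Tree: B1–B2, B2–B3, B3–B4
The largest bag has 3 vertices, giving width 2; this decomposition certifies tw(G) ≤ 2. For the lower bound, G contains the cycle 1–6–2–4–1, so G is not a forest; only forests have treewidth ≤ 1, hence tw(G) ≥ 2. Hence tw(G) = 2 exactly.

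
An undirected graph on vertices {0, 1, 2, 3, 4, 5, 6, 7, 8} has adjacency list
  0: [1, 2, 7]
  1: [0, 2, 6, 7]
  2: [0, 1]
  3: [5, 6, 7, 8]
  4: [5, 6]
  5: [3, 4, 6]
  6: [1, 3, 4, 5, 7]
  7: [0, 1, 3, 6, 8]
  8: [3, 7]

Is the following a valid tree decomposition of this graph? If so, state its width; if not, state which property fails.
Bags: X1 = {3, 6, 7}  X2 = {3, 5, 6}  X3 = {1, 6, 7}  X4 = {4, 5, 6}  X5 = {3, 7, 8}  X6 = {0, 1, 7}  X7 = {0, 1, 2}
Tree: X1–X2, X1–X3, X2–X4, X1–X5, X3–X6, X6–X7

Every vertex of G appears in some bag (union = {0, 1, 2, 3, 4, 5, 6, 7, 8}); every edge is covered by a bag; and for each vertex v the set of bags containing v is connected in the bag tree. The decomposition is therefore valid. The largest bag has 3 vertices, so the width is 2.

Yes; width 2.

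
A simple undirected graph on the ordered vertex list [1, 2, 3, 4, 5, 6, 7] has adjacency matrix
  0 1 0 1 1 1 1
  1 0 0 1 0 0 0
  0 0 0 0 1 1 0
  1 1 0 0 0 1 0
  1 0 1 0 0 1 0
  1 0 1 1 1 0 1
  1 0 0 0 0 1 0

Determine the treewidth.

A width-2 tree decomposition is:
Bags: B1 = {1, 6, 7}  B2 = {1, 4, 6}  B3 = {1, 2, 4}  B4 = {1, 5, 6}  B5 = {3, 5, 6}
Tree: B1–B2, B2–B3, B2–B4, B4–B5
Every bag has size at most 3, so the width is 3 − 1 = 2 and tw(G) ≤ 2. Conversely, {1, 2, 4} is a clique of size 3, and the vertices of any clique must share a bag in every tree decomposition; so some bag has ≥ 3 vertices and tw(G) ≥ 2. Therefore the treewidth is 2.

2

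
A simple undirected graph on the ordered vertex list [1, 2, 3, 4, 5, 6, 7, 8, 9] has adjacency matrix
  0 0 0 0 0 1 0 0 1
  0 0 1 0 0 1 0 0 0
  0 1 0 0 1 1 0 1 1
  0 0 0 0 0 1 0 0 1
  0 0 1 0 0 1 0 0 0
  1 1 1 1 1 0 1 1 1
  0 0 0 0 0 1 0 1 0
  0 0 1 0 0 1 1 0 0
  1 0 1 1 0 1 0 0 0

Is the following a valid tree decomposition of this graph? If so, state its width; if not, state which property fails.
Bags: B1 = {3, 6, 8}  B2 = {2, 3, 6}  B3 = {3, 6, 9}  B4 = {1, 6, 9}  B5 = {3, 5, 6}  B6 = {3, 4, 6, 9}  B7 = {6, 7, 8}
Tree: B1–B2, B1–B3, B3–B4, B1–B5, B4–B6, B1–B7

A tree decomposition must satisfy three properties: every vertex lies in some bag; for every edge, both endpoints lie together in some bag; and for every vertex, the bags containing it form a connected subtree. Here bags containing vertex 3 are not connected in the tree, so the decomposition is invalid.

No — bags containing vertex 3 are not connected in the tree.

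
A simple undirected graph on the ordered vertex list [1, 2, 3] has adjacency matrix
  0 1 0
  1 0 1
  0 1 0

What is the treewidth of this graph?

1

A width-1 tree decomposition is:
Bags: B1 = {1, 2}  B2 = {2, 3}
Tree: B1–B2
The largest bag has 2 vertices, giving width 1; this decomposition certifies tw(G) ≤ 1. Since G has at least one edge (e.g. 2–1), it is not an edgeless graph, so tw(G) ≥ 1. Combining the bounds, tw(G) = 1.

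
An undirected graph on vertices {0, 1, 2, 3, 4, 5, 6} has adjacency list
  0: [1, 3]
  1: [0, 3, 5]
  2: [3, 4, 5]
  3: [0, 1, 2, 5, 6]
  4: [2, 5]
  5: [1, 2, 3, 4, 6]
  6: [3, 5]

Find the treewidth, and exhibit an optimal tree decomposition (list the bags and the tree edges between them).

Each bag holds 3 vertices, so the decomposition has width 2, which upper-bounds the treewidth. For the lower bound, the 3 vertices {0, 1, 3} are pairwise adjacent, and any tree decomposition puts a clique entirely inside one bag — forcing width ≥ 2. Combining the bounds, tw(G) = 2.

Treewidth 2.
One optimal decomposition is:
Bags: B1 = {2, 3, 5}  B2 = {3, 5, 6}  B3 = {2, 4, 5}  B4 = {1, 3, 5}  B5 = {0, 1, 3}
Tree: B1–B2, B1–B3, B2–B4, B4–B5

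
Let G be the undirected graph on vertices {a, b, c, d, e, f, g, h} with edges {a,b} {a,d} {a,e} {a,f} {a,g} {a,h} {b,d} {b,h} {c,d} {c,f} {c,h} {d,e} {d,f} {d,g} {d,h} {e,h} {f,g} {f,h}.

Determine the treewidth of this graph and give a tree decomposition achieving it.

Every bag has size at most 4, so the width is 4 − 1 = 3 and tw(G) ≤ 3. On the other hand G contains the 4-clique {a, d, f, g}. A clique must lie in a single bag of any decomposition, so no decomposition can have width below 3. Therefore the treewidth is 3.

Treewidth 3.
One optimal decomposition is:
Bags: B1 = {a, d, e, h}  B2 = {a, b, d, h}  B3 = {a, d, f, h}  B4 = {a, d, f, g}  B5 = {c, d, f, h}
Tree: B1–B2, B1–B3, B3–B4, B3–B5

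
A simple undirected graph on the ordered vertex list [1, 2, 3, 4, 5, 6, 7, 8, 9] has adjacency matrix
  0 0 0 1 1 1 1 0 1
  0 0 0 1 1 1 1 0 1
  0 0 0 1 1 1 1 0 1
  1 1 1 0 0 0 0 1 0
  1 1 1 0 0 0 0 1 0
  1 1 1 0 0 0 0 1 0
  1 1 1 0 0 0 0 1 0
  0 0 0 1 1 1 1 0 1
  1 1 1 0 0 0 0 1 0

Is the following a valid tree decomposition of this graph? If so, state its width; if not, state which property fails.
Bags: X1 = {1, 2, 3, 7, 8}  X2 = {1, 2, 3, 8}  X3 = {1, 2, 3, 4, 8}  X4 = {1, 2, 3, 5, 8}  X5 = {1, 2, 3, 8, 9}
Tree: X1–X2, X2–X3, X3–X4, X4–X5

No — vertex 6 appears in no bag.

A tree decomposition must satisfy three properties: every vertex lies in some bag; for every edge, both endpoints lie together in some bag; and for every vertex, the bags containing it form a connected subtree. Here vertex 6 appears in no bag, so the decomposition is invalid.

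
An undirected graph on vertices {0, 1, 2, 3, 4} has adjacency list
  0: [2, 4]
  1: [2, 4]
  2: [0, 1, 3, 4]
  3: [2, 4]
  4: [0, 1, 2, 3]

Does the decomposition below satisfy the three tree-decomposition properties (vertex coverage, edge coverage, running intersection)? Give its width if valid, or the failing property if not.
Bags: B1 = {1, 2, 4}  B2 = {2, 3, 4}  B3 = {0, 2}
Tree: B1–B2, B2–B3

No — edge (4,0) lies in no bag.

A tree decomposition must satisfy three properties: every vertex lies in some bag; for every edge, both endpoints lie together in some bag; and for every vertex, the bags containing it form a connected subtree. Here edge (4,0) lies in no bag, so the decomposition is invalid.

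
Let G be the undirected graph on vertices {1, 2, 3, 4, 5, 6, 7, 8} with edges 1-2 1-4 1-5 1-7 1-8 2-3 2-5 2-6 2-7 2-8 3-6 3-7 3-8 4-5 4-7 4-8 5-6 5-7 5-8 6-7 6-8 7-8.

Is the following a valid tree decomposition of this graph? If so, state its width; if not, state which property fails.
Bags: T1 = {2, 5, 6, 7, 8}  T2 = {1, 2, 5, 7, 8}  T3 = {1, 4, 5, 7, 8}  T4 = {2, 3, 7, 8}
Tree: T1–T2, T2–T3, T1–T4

A tree decomposition must satisfy three properties: every vertex lies in some bag; for every edge, both endpoints lie together in some bag; and for every vertex, the bags containing it form a connected subtree. Here edge (6,3) lies in no bag, so the decomposition is invalid.

No — edge (6,3) lies in no bag.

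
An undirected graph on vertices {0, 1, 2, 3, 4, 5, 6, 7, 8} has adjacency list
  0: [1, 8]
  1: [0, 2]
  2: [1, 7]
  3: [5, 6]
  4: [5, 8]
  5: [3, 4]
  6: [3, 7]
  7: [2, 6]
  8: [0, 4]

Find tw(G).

A width-2 tree decomposition is:
Bags: B1 = {4, 5, 8}  B2 = {0, 5, 8}  B3 = {0, 1, 5}  B4 = {1, 2, 5}  B5 = {2, 5, 7}  B6 = {5, 6, 7}  B7 = {3, 5, 6}
Tree: B1–B2, B2–B3, B3–B4, B4–B5, B5–B6, B6–B7
The largest bag has 3 vertices, giving width 2; this decomposition certifies tw(G) ≤ 2. For the lower bound, G contains the cycle 5–4–8–0–1–2–7–6–3–5, so G is not a forest; only forests have treewidth ≤ 1, hence tw(G) ≥ 2. The upper and lower bounds meet at 2, so that is the treewidth.

2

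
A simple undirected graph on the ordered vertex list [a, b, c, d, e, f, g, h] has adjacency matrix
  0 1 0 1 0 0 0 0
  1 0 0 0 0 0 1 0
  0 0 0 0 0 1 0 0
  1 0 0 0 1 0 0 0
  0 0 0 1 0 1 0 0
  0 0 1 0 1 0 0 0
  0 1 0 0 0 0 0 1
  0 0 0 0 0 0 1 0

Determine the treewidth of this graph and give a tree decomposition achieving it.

Treewidth 1.
Bags: B1 = {g, h}  B2 = {b, g}  B3 = {a, b}  B4 = {a, d}  B5 = {d, e}  B6 = {e, f}  B7 = {c, f}
Tree: B1–B2, B2–B3, B3–B4, B4–B5, B5–B6, B6–B7

The largest bag has 2 vertices, giving width 1; this decomposition certifies tw(G) ≤ 1. Since G has at least one edge (e.g. h–g), it is not an edgeless graph, so tw(G) ≥ 1. Therefore the treewidth is 1.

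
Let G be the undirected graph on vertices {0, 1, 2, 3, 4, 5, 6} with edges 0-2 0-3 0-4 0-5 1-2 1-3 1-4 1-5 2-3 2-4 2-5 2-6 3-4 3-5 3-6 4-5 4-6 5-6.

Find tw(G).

A width-4 tree decomposition is:
Bags: B1 = {0, 2, 3, 4, 5}  B2 = {1, 2, 3, 4, 5}  B3 = {2, 3, 4, 5, 6}
Tree: B1–B2, B1–B3
Every bag has size at most 5, so the width is 5 − 1 = 4 and tw(G) ≤ 4. Conversely, {0, 2, 3, 4, 5} is a clique of size 5, and the vertices of any clique must share a bag in every tree decomposition; so some bag has ≥ 5 vertices and tw(G) ≥ 4. The upper and lower bounds meet at 4, so that is the treewidth.

4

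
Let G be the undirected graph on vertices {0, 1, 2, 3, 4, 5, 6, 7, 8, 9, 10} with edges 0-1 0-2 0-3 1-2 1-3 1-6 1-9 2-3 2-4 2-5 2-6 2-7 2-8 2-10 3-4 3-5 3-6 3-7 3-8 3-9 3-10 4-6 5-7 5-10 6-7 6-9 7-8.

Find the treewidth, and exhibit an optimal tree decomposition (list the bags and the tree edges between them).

Treewidth 3.
One optimal decomposition is:
Bags: B1 = {2, 3, 4, 6}  B2 = {1, 2, 3, 6}  B3 = {2, 3, 6, 7}  B4 = {2, 3, 7, 8}  B5 = {2, 3, 5, 7}  B6 = {2, 3, 5, 10}  B7 = {0, 1, 2, 3}  B8 = {1, 3, 6, 9}
Tree: B1–B2, B2–B3, B3–B4, B4–B5, B5–B6, B2–B7, B2–B8

Each bag holds 4 vertices, so the decomposition has width 3, which upper-bounds the treewidth. On the other hand G contains the 4-clique {1, 3, 6, 9}. A clique must lie in a single bag of any decomposition, so no decomposition can have width below 3. The upper and lower bounds meet at 3, so that is the treewidth.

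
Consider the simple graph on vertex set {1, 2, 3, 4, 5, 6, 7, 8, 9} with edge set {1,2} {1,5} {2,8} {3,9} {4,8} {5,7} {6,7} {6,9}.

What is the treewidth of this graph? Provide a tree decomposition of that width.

Each bag holds 2 vertices, so the decomposition has width 1, which upper-bounds the treewidth. Any graph with an edge has treewidth ≥ 1, and G has the edge 3–9. Hence tw(G) = 1 exactly.

Treewidth 1.
One such decomposition:
Bags: B1 = {3, 9}  B2 = {6, 9}  B3 = {6, 7}  B4 = {5, 7}  B5 = {1, 5}  B6 = {1, 2}  B7 = {2, 8}  B8 = {4, 8}
Tree: B1–B2, B2–B3, B3–B4, B4–B5, B5–B6, B6–B7, B7–B8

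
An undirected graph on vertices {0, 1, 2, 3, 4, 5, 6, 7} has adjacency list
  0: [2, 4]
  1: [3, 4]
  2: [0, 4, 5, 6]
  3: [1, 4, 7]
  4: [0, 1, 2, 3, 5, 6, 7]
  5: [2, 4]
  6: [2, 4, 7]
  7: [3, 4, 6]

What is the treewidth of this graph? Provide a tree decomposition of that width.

Treewidth 2.
Bags: B1 = {2, 4, 6}  B2 = {4, 6, 7}  B3 = {3, 4, 7}  B4 = {2, 4, 5}  B5 = {1, 3, 4}  B6 = {0, 2, 4}
Tree: B1–B2, B2–B3, B1–B4, B3–B5, B4–B6

Every bag has size at most 3, so the width is 3 − 1 = 2 and tw(G) ≤ 2. Conversely, {1, 3, 4} is a clique of size 3, and the vertices of any clique must share a bag in every tree decomposition; so some bag has ≥ 3 vertices and tw(G) ≥ 2. Therefore the treewidth is 2.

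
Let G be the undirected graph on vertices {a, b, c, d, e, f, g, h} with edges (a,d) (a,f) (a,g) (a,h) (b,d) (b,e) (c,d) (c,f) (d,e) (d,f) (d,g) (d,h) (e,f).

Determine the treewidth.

2

A width-2 tree decomposition is:
Bags: B1 = {a, d, g}  B2 = {a, d, h}  B3 = {a, d, f}  B4 = {d, e, f}  B5 = {b, d, e}  B6 = {c, d, f}
Tree: B1–B2, B1–B3, B3–B4, B4–B5, B4–B6
Each bag holds 3 vertices, so the decomposition has width 2, which upper-bounds the treewidth. On the other hand G contains the 3-clique {a, d, g}. A clique must lie in a single bag of any decomposition, so no decomposition can have width below 2. Combining the bounds, tw(G) = 2.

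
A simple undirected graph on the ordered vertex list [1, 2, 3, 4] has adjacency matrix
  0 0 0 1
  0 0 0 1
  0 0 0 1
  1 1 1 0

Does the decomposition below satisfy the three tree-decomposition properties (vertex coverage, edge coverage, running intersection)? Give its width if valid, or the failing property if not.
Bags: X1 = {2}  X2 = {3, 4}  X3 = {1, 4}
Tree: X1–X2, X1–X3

A tree decomposition must satisfy three properties: every vertex lies in some bag; for every edge, both endpoints lie together in some bag; and for every vertex, the bags containing it form a connected subtree. Here edge (4,2) lies in no bag, so the decomposition is invalid.

No — edge (4,2) lies in no bag.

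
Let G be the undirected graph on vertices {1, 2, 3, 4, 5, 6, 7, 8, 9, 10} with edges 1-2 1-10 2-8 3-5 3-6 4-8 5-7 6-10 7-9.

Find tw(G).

A width-1 tree decomposition is:
Bags: B1 = {4, 8}  B2 = {2, 8}  B3 = {1, 2}  B4 = {1, 10}  B5 = {6, 10}  B6 = {3, 6}  B7 = {3, 5}  B8 = {5, 7}  B9 = {7, 9}
Tree: B1–B2, B2–B3, B3–B4, B4–B5, B5–B6, B6–B7, B7–B8, B8–B9
Every bag has size at most 2, so the width is 2 − 1 = 1 and tw(G) ≤ 1. Any graph with an edge has treewidth ≥ 1, and G has the edge 4–8. Hence tw(G) = 1 exactly.

1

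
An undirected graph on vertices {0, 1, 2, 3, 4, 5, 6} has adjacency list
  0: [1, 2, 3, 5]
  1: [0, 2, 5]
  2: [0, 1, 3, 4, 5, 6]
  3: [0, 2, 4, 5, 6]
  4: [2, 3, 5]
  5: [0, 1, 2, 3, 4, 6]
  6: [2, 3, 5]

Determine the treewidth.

A width-3 tree decomposition is:
Bags: B1 = {2, 3, 5, 6}  B2 = {2, 3, 4, 5}  B3 = {0, 2, 3, 5}  B4 = {0, 1, 2, 5}
Tree: B1–B2, B2–B3, B3–B4
Every bag has size at most 4, so the width is 4 − 1 = 3 and tw(G) ≤ 3. On the other hand G contains the 4-clique {0, 1, 2, 5}. A clique must lie in a single bag of any decomposition, so no decomposition can have width below 3. Hence tw(G) = 3 exactly.

3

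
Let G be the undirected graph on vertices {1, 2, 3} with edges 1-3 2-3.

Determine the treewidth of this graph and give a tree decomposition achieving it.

Treewidth 1.
One optimal decomposition is:
Bags: B1 = {1, 3}  B2 = {2, 3}
Tree: B1–B2

Every bag has size at most 2, so the width is 2 − 1 = 1 and tw(G) ≤ 1. G has an edge, so its treewidth is at least 1. Therefore the treewidth is 1.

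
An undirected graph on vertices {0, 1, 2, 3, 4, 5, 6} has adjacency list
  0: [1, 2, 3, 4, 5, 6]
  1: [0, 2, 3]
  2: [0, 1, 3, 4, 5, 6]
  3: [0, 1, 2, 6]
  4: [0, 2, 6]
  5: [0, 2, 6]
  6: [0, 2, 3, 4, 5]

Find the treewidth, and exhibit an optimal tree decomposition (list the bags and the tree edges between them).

Treewidth 3.
One optimal decomposition is:
Bags: B1 = {0, 2, 3, 6}  B2 = {0, 2, 5, 6}  B3 = {0, 2, 4, 6}  B4 = {0, 1, 2, 3}
Tree: B1–B2, B1–B3, B1–B4

Each bag holds 4 vertices, so the decomposition has width 3, which upper-bounds the treewidth. Conversely, {0, 1, 2, 3} is a clique of size 4, and the vertices of any clique must share a bag in every tree decomposition; so some bag has ≥ 4 vertices and tw(G) ≥ 3. Hence tw(G) = 3 exactly.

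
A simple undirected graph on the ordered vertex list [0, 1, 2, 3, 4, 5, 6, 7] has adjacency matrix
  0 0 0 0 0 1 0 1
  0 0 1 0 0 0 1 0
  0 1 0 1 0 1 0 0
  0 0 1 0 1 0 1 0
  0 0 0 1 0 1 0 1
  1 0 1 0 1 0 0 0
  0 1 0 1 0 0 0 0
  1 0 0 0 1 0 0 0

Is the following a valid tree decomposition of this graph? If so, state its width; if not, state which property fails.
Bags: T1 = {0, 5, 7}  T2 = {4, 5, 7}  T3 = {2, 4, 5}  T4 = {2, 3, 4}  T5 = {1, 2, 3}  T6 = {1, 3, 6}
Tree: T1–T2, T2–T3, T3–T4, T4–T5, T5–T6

Checking the three conditions: (i) the bags cover all of {0, 1, 2, 3, 4, 5, 6, 7}; (ii) for each edge, some bag contains both endpoints; (iii) the bags containing any fixed vertex form a subtree. All hold, so the decomposition is valid with width 3 − 1 = 2.

Yes; width 2.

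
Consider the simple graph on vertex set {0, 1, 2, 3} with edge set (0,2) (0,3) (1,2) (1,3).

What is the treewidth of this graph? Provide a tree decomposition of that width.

The largest bag has 3 vertices, giving width 2; this decomposition certifies tw(G) ≤ 2. Since 1–2–0–3–1 is a cycle in G, G is not acyclic. Forests are exactly the graphs of treewidth ≤ 1, so tw(G) ≥ 2. The upper and lower bounds meet at 2, so that is the treewidth.

Treewidth 2.
One such decomposition:
Bags: B1 = {0, 1, 2}  B2 = {0, 1, 3}
Tree: B1–B2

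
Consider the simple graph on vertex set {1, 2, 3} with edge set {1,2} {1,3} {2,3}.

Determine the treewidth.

2

A width-2 tree decomposition is:
Bags: B1 = {1, 2, 3}
Tree: (single bag)
A single bag containing all 3 vertices is trivially a valid decomposition of width 2. On the other hand G contains the 3-clique {1, 2, 3}. A clique must lie in a single bag of any decomposition, so no decomposition can have width below 2. The upper and lower bounds meet at 2, so that is the treewidth.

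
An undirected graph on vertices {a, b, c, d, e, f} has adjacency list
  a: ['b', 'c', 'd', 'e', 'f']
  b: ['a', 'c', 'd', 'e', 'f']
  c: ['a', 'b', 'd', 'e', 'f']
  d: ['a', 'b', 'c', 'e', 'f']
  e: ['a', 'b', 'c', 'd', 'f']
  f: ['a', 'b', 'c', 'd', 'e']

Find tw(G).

5

A width-5 tree decomposition is:
Bags: B1 = {a, b, c, d, e, f}
Tree: (single bag)
A single bag containing all 6 vertices is trivially a valid decomposition of width 5. Conversely, {a, b, c, d, e, f} is a clique of size 6, and the vertices of any clique must share a bag in every tree decomposition; so some bag has ≥ 6 vertices and tw(G) ≥ 5. Hence tw(G) = 5 exactly.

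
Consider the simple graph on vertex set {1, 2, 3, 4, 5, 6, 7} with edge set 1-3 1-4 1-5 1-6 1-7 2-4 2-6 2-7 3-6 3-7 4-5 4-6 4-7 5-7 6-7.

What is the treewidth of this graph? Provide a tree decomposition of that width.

Treewidth 3.
One such decomposition:
Bags: B1 = {2, 4, 6, 7}  B2 = {1, 4, 6, 7}  B3 = {1, 3, 6, 7}  B4 = {1, 4, 5, 7}
Tree: B1–B2, B2–B3, B2–B4

Every bag has size at most 4, so the width is 4 − 1 = 3 and tw(G) ≤ 3. For the lower bound, the 4 vertices {1, 3, 6, 7} are pairwise adjacent, and any tree decomposition puts a clique entirely inside one bag — forcing width ≥ 3. The upper and lower bounds meet at 3, so that is the treewidth.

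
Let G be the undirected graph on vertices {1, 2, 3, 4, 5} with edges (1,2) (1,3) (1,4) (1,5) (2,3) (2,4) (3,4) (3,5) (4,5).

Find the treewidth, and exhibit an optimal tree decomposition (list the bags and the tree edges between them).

Every bag has size at most 4, so the width is 4 − 1 = 3 and tw(G) ≤ 3. Conversely, {1, 2, 3, 4} is a clique of size 4, and the vertices of any clique must share a bag in every tree decomposition; so some bag has ≥ 4 vertices and tw(G) ≥ 3. Hence tw(G) = 3 exactly.

Treewidth 3.
One such decomposition:
Bags: B1 = {1, 2, 3, 4}  B2 = {1, 3, 4, 5}
Tree: B1–B2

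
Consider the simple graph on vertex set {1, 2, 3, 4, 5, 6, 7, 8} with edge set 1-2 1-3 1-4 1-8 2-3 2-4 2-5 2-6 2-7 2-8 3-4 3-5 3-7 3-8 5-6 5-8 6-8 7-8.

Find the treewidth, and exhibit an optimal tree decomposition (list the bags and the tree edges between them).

The largest bag has 4 vertices, giving width 3; this decomposition certifies tw(G) ≤ 3. On the other hand G contains the 4-clique {1, 2, 3, 8}. A clique must lie in a single bag of any decomposition, so no decomposition can have width below 3. Hence tw(G) = 3 exactly.

Treewidth 3.
Bags: B1 = {1, 2, 3, 4}  B2 = {1, 2, 3, 8}  B3 = {2, 3, 7, 8}  B4 = {2, 3, 5, 8}  B5 = {2, 5, 6, 8}
Tree: B1–B2, B2–B3, B3–B4, B4–B5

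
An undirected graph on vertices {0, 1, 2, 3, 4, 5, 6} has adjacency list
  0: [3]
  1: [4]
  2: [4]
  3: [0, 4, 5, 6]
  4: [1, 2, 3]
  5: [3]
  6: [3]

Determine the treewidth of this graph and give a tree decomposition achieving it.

Every bag has size at most 2, so the width is 2 − 1 = 1 and tw(G) ≤ 1. Any graph with an edge has treewidth ≥ 1, and G has the edge 4–1. Therefore the treewidth is 1.

Treewidth 1.
One optimal decomposition is:
Bags: B1 = {1, 4}  B2 = {3, 4}  B3 = {3, 6}  B4 = {2, 4}  B5 = {3, 5}  B6 = {0, 3}
Tree: B1–B2, B2–B3, B1–B4, B3–B5, B3–B6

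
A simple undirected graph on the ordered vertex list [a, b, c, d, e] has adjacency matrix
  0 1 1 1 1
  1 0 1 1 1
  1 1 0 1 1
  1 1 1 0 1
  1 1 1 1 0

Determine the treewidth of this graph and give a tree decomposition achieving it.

Treewidth 4.
One optimal decomposition is:
Bags: B1 = {a, b, c, d, e}
Tree: (single bag)

With just one bag of size 5, the width is 5 − 1 = 4, so tw(G) ≤ 4. For the lower bound, the 5 vertices {a, b, c, d, e} are pairwise adjacent, and any tree decomposition puts a clique entirely inside one bag — forcing width ≥ 4. Combining the bounds, tw(G) = 4.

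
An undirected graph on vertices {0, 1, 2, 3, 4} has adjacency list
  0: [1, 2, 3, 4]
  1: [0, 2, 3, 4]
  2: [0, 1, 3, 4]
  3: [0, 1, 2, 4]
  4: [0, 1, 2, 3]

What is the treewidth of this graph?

4

A width-4 tree decomposition is:
Bags: B1 = {0, 1, 2, 3, 4}
Tree: (single bag)
With just one bag of size 5, the width is 5 − 1 = 4, so tw(G) ≤ 4. Conversely, {0, 1, 2, 3, 4} is a clique of size 5, and the vertices of any clique must share a bag in every tree decomposition; so some bag has ≥ 5 vertices and tw(G) ≥ 4. Therefore the treewidth is 4.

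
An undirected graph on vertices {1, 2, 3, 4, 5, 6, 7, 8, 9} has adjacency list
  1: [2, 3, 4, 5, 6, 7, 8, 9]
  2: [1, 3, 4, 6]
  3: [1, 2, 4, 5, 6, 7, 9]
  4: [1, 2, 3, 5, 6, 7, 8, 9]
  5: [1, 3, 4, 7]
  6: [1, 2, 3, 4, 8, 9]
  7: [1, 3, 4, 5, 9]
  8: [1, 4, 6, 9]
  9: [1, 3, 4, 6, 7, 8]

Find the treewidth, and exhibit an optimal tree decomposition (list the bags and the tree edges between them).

The largest bag has 5 vertices, giving width 4; this decomposition certifies tw(G) ≤ 4. Conversely, {1, 4, 6, 8, 9} is a clique of size 5, and the vertices of any clique must share a bag in every tree decomposition; so some bag has ≥ 5 vertices and tw(G) ≥ 4. Therefore the treewidth is 4.

Treewidth 4.
One such decomposition:
Bags: B1 = {1, 3, 4, 6, 9}  B2 = {1, 2, 3, 4, 6}  B3 = {1, 4, 6, 8, 9}  B4 = {1, 3, 4, 7, 9}  B5 = {1, 3, 4, 5, 7}
Tree: B1–B2, B1–B3, B1–B4, B4–B5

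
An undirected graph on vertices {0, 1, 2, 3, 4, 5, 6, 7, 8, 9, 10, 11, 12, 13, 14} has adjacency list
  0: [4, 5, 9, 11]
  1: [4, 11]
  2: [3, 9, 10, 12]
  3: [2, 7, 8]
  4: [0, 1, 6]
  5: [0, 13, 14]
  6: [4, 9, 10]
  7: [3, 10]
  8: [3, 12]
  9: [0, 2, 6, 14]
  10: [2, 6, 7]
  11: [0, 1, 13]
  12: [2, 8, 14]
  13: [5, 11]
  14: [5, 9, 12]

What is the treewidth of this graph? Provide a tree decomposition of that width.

Treewidth 3.
One such decomposition:
Bags: B1 = {1, 5, 11, 13}  B2 = {0, 1, 5, 11}  B3 = {0, 1, 4, 5}  B4 = {0, 4, 5, 14}  B5 = {0, 4, 9, 14}  B6 = {4, 6, 9, 14}  B7 = {6, 9, 12, 14}  B8 = {2, 6, 9, 12}  B9 = {2, 6, 10, 12}  B10 = {2, 8, 10, 12}  B11 = {2, 3, 8, 10}  B12 = {3, 7, 8, 10}
Tree: B1–B2, B2–B3, B3–B4, B4–B5, B5–B6, B6–B7, B7–B8, B8–B9, B9–B10, B10–B11, B11–B12

The largest bag has 4 vertices, giving width 3; this decomposition certifies tw(G) ≤ 3. For the lower bound: the 4 vertex sets {1,11,13}, {5}, {0}, {4,6,9,14} are disjoint, each induces a connected subgraph, and every pair is joined by at least one edge of G. Contracting each set to a single vertex therefore yields K_{4} as a minor, and since treewidth is minor-monotone, tw(G) ≥ tw(K_{4}) = 3. The upper and lower bounds meet at 3, so that is the treewidth.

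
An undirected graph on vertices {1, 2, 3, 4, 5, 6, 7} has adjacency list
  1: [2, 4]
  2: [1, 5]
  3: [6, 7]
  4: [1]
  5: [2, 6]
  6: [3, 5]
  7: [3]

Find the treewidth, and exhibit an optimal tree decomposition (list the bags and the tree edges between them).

The largest bag has 2 vertices, giving width 1; this decomposition certifies tw(G) ≤ 1. Since G has at least one edge (e.g. 7–3), it is not an edgeless graph, so tw(G) ≥ 1. The upper and lower bounds meet at 1, so that is the treewidth.

Treewidth 1.
One optimal decomposition is:
Bags: B1 = {3, 7}  B2 = {3, 6}  B3 = {5, 6}  B4 = {2, 5}  B5 = {1, 2}  B6 = {1, 4}
Tree: B1–B2, B2–B3, B3–B4, B4–B5, B5–B6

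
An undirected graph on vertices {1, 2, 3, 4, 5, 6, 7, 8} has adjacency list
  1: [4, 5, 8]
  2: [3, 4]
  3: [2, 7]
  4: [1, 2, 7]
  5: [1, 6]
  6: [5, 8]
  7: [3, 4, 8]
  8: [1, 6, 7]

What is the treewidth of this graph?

2

A width-2 tree decomposition is:
Bags: B1 = {2, 3, 4}  B2 = {3, 4, 7}  B3 = {1, 4, 7}  B4 = {1, 7, 8}  B5 = {1, 5, 8}  B6 = {5, 6, 8}
Tree: B1–B2, B2–B3, B3–B4, B4–B5, B5–B6
Each bag holds 3 vertices, so the decomposition has width 2, which upper-bounds the treewidth. For the lower bound, G contains the cycle 2–3–7–4–2, so G is not a forest; only forests have treewidth ≤ 1, hence tw(G) ≥ 2. Combining the bounds, tw(G) = 2.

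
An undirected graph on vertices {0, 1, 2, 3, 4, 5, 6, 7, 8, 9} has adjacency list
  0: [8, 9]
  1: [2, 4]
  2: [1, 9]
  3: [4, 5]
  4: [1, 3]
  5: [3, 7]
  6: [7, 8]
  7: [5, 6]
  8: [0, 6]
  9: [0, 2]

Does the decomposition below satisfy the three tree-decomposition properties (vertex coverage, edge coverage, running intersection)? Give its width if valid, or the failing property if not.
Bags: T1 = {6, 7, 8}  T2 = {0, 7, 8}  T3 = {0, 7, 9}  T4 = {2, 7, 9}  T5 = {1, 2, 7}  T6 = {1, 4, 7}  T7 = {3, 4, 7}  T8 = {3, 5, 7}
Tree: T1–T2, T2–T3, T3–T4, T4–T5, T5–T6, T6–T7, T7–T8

Yes; width 2.

Every vertex of G appears in some bag (union = {0, 1, 2, 3, 4, 5, 6, 7, 8, 9}); every edge is covered by a bag; and for each vertex v the set of bags containing v is connected in the bag tree. The decomposition is therefore valid. The largest bag has 3 vertices, so the width is 2.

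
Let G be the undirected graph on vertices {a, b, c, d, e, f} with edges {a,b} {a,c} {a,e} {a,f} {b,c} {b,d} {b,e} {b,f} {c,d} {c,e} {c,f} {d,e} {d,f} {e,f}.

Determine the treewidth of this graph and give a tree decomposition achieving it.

The largest bag has 5 vertices, giving width 4; this decomposition certifies tw(G) ≤ 4. For the lower bound, the 5 vertices {b, c, d, e, f} are pairwise adjacent, and any tree decomposition puts a clique entirely inside one bag — forcing width ≥ 4. Hence tw(G) = 4 exactly.

Treewidth 4.
Bags: B1 = {b, c, d, e, f}  B2 = {a, b, c, e, f}
Tree: B1–B2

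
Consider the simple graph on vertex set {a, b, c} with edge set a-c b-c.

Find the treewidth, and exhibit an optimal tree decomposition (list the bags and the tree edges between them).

Treewidth 1.
Bags: B1 = {a, c}  B2 = {b, c}
Tree: B1–B2

Each bag holds 2 vertices, so the decomposition has width 1, which upper-bounds the treewidth. Any graph with an edge has treewidth ≥ 1, and G has the edge a–c. Therefore the treewidth is 1.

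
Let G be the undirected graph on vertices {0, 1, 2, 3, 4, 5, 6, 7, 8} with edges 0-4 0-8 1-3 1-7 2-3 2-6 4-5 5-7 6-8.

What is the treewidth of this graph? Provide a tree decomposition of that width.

The largest bag has 3 vertices, giving width 2; this decomposition certifies tw(G) ≤ 2. The edges 8–0–4–5–7–1–3–2–6–8 form a cycle, so G is not a tree and its treewidth is at least 2. Therefore the treewidth is 2.

Treewidth 2.
One such decomposition:
Bags: B1 = {0, 4, 8}  B2 = {4, 5, 8}  B3 = {5, 7, 8}  B4 = {1, 7, 8}  B5 = {1, 3, 8}  B6 = {2, 3, 8}  B7 = {2, 6, 8}
Tree: B1–B2, B2–B3, B3–B4, B4–B5, B5–B6, B6–B7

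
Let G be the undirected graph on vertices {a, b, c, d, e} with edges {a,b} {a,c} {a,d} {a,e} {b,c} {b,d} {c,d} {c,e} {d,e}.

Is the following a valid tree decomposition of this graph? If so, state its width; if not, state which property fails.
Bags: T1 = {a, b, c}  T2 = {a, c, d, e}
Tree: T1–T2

No — edge (d,b) lies in no bag.

A tree decomposition must satisfy three properties: every vertex lies in some bag; for every edge, both endpoints lie together in some bag; and for every vertex, the bags containing it form a connected subtree. Here edge (d,b) lies in no bag, so the decomposition is invalid.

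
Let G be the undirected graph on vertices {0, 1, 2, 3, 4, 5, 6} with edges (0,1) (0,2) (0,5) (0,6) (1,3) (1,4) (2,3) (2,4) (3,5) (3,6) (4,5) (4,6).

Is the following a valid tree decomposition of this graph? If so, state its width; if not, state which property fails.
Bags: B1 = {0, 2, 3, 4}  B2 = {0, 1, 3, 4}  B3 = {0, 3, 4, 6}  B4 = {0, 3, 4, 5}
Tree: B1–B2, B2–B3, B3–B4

Vertex coverage: the bags together contain {0, 1, 2, 3, 4, 5, 6}, the full vertex set. Edge coverage: each edge of G has both endpoints in at least one bag. Running intersection: for every vertex, the bags containing it form a connected subtree. All three properties hold, so this is a valid tree decomposition of width max|bag| − 1 = 3, and hence tw(G) ≤ 3.

Yes; width 3.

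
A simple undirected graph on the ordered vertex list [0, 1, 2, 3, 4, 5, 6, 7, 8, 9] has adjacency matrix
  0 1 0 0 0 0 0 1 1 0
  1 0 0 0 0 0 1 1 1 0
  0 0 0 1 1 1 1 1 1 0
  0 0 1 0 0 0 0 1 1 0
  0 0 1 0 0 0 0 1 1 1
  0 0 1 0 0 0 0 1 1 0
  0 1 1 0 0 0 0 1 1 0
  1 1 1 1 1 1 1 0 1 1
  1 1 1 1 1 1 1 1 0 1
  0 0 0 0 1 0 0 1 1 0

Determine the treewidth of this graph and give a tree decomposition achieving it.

Treewidth 3.
One optimal decomposition is:
Bags: B1 = {2, 5, 7, 8}  B2 = {2, 4, 7, 8}  B3 = {2, 6, 7, 8}  B4 = {2, 3, 7, 8}  B5 = {1, 6, 7, 8}  B6 = {0, 1, 7, 8}  B7 = {4, 7, 8, 9}
Tree: B1–B2, B2–B3, B2–B4, B3–B5, B5–B6, B2–B7

The largest bag has 4 vertices, giving width 3; this decomposition certifies tw(G) ≤ 3. Conversely, {0, 1, 7, 8} is a clique of size 4, and the vertices of any clique must share a bag in every tree decomposition; so some bag has ≥ 4 vertices and tw(G) ≥ 3. Combining the bounds, tw(G) = 3.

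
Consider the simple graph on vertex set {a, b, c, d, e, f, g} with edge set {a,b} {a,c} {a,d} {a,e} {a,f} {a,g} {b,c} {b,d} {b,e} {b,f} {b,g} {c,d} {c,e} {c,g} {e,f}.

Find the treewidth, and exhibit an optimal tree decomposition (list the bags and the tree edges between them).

Treewidth 3.
One such decomposition:
Bags: B1 = {a, b, c, g}  B2 = {a, b, c, e}  B3 = {a, b, e, f}  B4 = {a, b, c, d}
Tree: B1–B2, B2–B3, B1–B4

The largest bag has 4 vertices, giving width 3; this decomposition certifies tw(G) ≤ 3. On the other hand G contains the 4-clique {a, b, c, d}. A clique must lie in a single bag of any decomposition, so no decomposition can have width below 3. The upper and lower bounds meet at 3, so that is the treewidth.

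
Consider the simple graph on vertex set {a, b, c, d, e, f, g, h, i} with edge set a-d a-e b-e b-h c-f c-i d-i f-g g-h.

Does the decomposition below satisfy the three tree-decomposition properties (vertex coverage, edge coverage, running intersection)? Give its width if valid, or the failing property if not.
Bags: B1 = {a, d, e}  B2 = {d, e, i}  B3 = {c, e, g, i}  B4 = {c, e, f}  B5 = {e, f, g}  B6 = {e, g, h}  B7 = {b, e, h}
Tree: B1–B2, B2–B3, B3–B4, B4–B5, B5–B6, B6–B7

A tree decomposition must satisfy three properties: every vertex lies in some bag; for every edge, both endpoints lie together in some bag; and for every vertex, the bags containing it form a connected subtree. Here bags containing vertex g are not connected in the tree, so the decomposition is invalid.

No — bags containing vertex g are not connected in the tree.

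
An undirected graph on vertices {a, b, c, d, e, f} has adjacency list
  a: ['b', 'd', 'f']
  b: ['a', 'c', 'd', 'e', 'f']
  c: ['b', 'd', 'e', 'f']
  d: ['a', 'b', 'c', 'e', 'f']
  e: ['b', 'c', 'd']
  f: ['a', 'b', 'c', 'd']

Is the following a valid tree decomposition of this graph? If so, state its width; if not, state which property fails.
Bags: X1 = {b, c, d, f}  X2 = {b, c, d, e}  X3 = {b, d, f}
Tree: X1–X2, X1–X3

A tree decomposition must satisfy three properties: every vertex lies in some bag; for every edge, both endpoints lie together in some bag; and for every vertex, the bags containing it form a connected subtree. Here vertex a appears in no bag, so the decomposition is invalid.

No — vertex a appears in no bag.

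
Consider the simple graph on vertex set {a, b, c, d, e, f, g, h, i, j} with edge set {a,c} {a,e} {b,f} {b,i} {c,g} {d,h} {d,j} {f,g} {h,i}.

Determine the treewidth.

A width-1 tree decomposition is:
Bags: B1 = {d, j}  B2 = {d, h}  B3 = {h, i}  B4 = {b, i}  B5 = {b, f}  B6 = {f, g}  B7 = {c, g}  B8 = {a, c}  B9 = {a, e}
Tree: B1–B2, B2–B3, B3–B4, B4–B5, B5–B6, B6–B7, B7–B8, B8–B9
Each bag holds 2 vertices, so the decomposition has width 1, which upper-bounds the treewidth. G has an edge, so its treewidth is at least 1. The upper and lower bounds meet at 1, so that is the treewidth.

1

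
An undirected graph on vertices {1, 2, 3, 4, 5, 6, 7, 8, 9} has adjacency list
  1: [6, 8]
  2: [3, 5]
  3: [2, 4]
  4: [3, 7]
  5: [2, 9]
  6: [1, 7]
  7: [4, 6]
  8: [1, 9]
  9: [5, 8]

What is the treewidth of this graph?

A width-2 tree decomposition is:
Bags: B1 = {1, 6, 8}  B2 = {6, 7, 8}  B3 = {4, 7, 8}  B4 = {3, 4, 8}  B5 = {2, 3, 8}  B6 = {2, 5, 8}  B7 = {5, 8, 9}
Tree: B1–B2, B2–B3, B3–B4, B4–B5, B5–B6, B6–B7
Each bag holds 3 vertices, so the decomposition has width 2, which upper-bounds the treewidth. For the lower bound, G contains the cycle 8–1–6–7–4–3–2–5–9–8, so G is not a forest; only forests have treewidth ≤ 1, hence tw(G) ≥ 2. Hence tw(G) = 2 exactly.

2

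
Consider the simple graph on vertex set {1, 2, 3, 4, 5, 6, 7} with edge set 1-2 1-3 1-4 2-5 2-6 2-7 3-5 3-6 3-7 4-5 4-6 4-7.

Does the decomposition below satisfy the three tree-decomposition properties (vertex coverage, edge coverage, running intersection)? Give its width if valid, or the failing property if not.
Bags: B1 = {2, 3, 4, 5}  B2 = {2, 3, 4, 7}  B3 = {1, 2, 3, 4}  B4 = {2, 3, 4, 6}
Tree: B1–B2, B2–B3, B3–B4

Yes; width 3.

Checking the three conditions: (i) the bags cover all of {1, 2, 3, 4, 5, 6, 7}; (ii) for each edge, some bag contains both endpoints; (iii) the bags containing any fixed vertex form a subtree. All hold, so the decomposition is valid with width 4 − 1 = 3.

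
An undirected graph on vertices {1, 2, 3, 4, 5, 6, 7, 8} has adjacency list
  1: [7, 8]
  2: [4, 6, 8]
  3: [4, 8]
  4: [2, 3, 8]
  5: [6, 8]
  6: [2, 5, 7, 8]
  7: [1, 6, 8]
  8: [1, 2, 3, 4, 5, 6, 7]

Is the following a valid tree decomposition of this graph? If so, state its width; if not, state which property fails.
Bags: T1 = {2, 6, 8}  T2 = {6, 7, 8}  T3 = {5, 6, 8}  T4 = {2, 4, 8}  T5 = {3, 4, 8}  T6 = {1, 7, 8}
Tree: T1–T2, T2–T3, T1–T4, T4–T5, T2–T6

Yes; width 2.

Vertex coverage: the bags together contain {1, 2, 3, 4, 5, 6, 7, 8}, the full vertex set. Edge coverage: each edge of G has both endpoints in at least one bag. Running intersection: for every vertex, the bags containing it form a connected subtree. All three properties hold, so this is a valid tree decomposition of width max|bag| − 1 = 2, and hence tw(G) ≤ 2.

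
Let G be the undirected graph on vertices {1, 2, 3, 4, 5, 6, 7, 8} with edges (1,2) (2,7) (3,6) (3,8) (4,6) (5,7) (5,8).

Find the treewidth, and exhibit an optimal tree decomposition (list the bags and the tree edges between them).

Treewidth 1.
One optimal decomposition is:
Bags: B1 = {1, 2}  B2 = {2, 7}  B3 = {5, 7}  B4 = {5, 8}  B5 = {3, 8}  B6 = {3, 6}  B7 = {4, 6}
Tree: B1–B2, B2–B3, B3–B4, B4–B5, B5–B6, B6–B7

Each bag holds 2 vertices, so the decomposition has width 1, which upper-bounds the treewidth. Any graph with an edge has treewidth ≥ 1, and G has the edge 1–2. Hence tw(G) = 1 exactly.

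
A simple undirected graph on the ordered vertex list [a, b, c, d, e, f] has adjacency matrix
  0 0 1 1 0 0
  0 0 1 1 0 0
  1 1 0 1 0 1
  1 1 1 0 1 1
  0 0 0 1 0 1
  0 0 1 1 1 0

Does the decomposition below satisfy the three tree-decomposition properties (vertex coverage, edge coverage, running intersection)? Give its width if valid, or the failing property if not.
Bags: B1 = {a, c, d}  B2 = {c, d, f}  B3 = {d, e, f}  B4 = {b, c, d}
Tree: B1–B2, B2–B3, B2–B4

Every vertex of G appears in some bag (union = {a, b, c, d, e, f}); every edge is covered by a bag; and for each vertex v the set of bags containing v is connected in the bag tree. The decomposition is therefore valid. The largest bag has 3 vertices, so the width is 2.

Yes; width 2.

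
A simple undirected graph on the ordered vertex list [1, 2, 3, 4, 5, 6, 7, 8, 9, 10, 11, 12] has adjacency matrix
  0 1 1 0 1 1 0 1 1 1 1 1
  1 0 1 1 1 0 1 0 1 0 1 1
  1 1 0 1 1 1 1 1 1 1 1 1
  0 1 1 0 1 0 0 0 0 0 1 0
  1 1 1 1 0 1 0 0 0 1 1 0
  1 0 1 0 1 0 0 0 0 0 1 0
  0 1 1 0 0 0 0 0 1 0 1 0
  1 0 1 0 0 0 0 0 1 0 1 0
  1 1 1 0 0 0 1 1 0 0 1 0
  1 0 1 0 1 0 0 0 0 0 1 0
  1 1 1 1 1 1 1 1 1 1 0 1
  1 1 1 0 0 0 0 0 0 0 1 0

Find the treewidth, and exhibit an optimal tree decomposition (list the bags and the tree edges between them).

The largest bag has 5 vertices, giving width 4; this decomposition certifies tw(G) ≤ 4. Conversely, {1, 3, 8, 9, 11} is a clique of size 5, and the vertices of any clique must share a bag in every tree decomposition; so some bag has ≥ 5 vertices and tw(G) ≥ 4. Therefore the treewidth is 4.

Treewidth 4.
One such decomposition:
Bags: B1 = {1, 3, 5, 10, 11}  B2 = {1, 3, 5, 6, 11}  B3 = {1, 2, 3, 5, 11}  B4 = {2, 3, 4, 5, 11}  B5 = {1, 2, 3, 9, 11}  B6 = {1, 2, 3, 11, 12}  B7 = {1, 3, 8, 9, 11}  B8 = {2, 3, 7, 9, 11}
Tree: B1–B2, B2–B3, B3–B4, B3–B5, B5–B6, B5–B7, B5–B8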